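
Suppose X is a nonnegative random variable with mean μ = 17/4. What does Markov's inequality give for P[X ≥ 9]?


μ = E[X] = 17/4, a = 9.
Markov: P[X ≥ 9] ≤ μ/a = (17/4)/9 = 17/36.
Numerically: ≈ 0.47222.
(Since a = 9 > μ = 4.25000, the bound 17/36 is < 1 and informative.)

P[X ≥ 9] ≤ 17/36 ≈ 0.47222.


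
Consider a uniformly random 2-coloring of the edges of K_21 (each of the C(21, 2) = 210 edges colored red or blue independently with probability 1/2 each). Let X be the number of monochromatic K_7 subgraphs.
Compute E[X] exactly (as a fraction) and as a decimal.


Let X = Σ_S X_S over the C(21, 7) = 116280 subsets S of size 7, where X_S = 1 if the K_7 on S is monochromatic.
For a fixed S, the K_7 on S has C(7, 2) = 21 edges. P[all 21 edges red] = (1/2)^21, and likewise for blue, so P[monochromatic] = 2·(1/2)^21 = 2^{1 − 21} = 1/1048576.
Summing: E[X] = C(21, 7) · 2^{1 − 21} = 116280 · 1/1048576 = 14535/131072.
Numerically: E[X] ≈ 0.1109.

E[X] = C(21,7)·2^(1−C(7,2)) = 14535/131072 ≈ 0.1109.


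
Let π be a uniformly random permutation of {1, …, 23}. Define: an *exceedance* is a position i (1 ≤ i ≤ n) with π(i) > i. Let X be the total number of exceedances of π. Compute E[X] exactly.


Write X = Σ_{i=1}^{23} X_i, where X_i = 1_{π(i) > i}.
For each fixed i, π(i) is uniform over {1, …, 23} (marginal of a uniform permutation), so P[π(i) > i] = (n − i)/n. Summing: Σ_{i=1}^{23} (n − i)/n = (0 + 1 + … + 22)/23 = 23(23 − 1)/(2·23) = (23 − 1)/2.
Hence E[X] = Σ_{i=1}^{23} (23 − i)/23 = 11 ≈ 11.000.

E[X] = 11 = 11.000.


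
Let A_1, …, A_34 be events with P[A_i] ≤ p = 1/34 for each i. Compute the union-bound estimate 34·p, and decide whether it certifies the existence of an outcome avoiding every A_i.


Union bound: P[∪_{i=1}^{34} A_i] ≤ Σ_i P[A_i] ≤ 34·p = 34·(1/34) = 1.
Numerically: 1 ≈ 1.000.
Is 1 < 1? NO.
Since the bound 1 is ≥ 1, the union bound is uninformative here; it does NOT by itself certify existence.

34·p = 1 ≈ 1.000; existence NOT certified by the union bound.


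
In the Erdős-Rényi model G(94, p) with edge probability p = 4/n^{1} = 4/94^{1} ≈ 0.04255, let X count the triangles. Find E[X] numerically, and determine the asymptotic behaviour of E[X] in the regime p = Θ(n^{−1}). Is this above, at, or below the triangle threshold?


Number of potential triangles: C(94, 3) = 134044.
Each occurs with probability p³ ≈ (0.04255)³ ≈ 7.705422e-05.
By linearity: E[X] = C(94, 3)·p³ ≈ 134044 · 7.705422e-05 ≈ 10.3287.
Here α = 1, so p = 4/n is exactly at the triangle threshold p ~ 1/n. Asymptotically E[X] → c³/6 = 4³/6 = 32/3 ≈ 10.6667, a bounded constant. In this regime the triangle count is asymptotically Poisson(c³/6).

E[X] ≈ 10.3287; in regime p = Θ(1/n^{1}) E[X] stays bounded (at the triangle threshold p ~ 1/n).


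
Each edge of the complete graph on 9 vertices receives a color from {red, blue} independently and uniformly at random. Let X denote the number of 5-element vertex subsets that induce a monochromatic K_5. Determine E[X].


Let X = Σ_S X_S over the C(9, 5) = 126 subsets S of size 5, where X_S = 1 if the K_5 on S is monochromatic.
For a fixed S, the K_5 on S has C(5, 2) = 10 edges. P[all 10 edges red] = (1/2)^10, and likewise for blue, so P[monochromatic] = 2·(1/2)^10 = 2^{1 − 10} = 1/512.
Summing: E[X] = C(9, 5) · 2^{1 − 10} = 126 · 1/512 = 63/256.
Numerically: E[X] ≈ 0.246.

E[X] = C(9,5)·2^(1−C(5,2)) = 63/256 ≈ 0.246.


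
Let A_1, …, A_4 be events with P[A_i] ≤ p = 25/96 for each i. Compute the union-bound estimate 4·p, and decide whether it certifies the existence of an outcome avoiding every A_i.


Union bound: P[∪_{i=1}^{4} A_i] ≤ Σ_i P[A_i] ≤ 4·p = 4·(25/96) = 25/24.
Numerically: 25/24 ≈ 1.04167.
Is 25/24 < 1? NO.
Since the bound 25/24 is ≥ 1, the union bound is uninformative here; it does NOT by itself certify existence.

4·p = 25/24 ≈ 1.04167; existence NOT certified by the union bound.


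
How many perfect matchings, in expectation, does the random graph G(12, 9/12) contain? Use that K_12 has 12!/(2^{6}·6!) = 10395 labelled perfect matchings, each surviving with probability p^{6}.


K_12 has 12!/(2^{6}·6!) = 10395 labelled perfect matchings.
For each such perfect matching H, let X_H = 1 if all 6 edges of H are present in G. Then P[X_H = 1] = p^{6} = (3/4)^{6} = 729/4096.
By linearity: E[X] = Σ_H E[X_H] = 10395 · p^{6} = 10395 · 729/4096 = 7577955/4096.
Numerically: E[X] ≈ 1850.09.

E[X] = 10395 · (3/4)^{6} = 7577955/4096 ≈ 1850.09.


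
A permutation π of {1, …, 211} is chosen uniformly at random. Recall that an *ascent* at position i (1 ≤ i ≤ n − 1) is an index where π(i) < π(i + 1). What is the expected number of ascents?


Write X = Σ X_I over i = 1, …, 210, with X_I the indicator of one ascent.
There are 210 indicators.
For each fixed i, the pair (π(i), π(i+1)) is a uniformly random ordered pair of distinct values from {1, …, 211}; by symmetry P[π(i) < π(i+1)] = 1/2.
By linearity: E[X] = 210 · (1/2) = (211 − 1) · (1/2) = 105 ≈ 105.0000.

E[X] = 105 = 105.0000.


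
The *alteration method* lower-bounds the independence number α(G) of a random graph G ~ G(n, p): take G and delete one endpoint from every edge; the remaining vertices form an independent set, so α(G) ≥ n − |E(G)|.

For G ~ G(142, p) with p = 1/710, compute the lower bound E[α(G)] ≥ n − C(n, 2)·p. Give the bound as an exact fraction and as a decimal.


E[|E(G)|] = C(142, 2)·p = 10011 · (1/710) = 141/10.
E[α(G)] ≥ n − E[|E(G)|] = 142 − 141/10 = 1279/10.
Numerically: ≈ 127.90000.
(This is only a lower bound; the true E[α(G)] may be larger.)

E[α(G)] ≥ 1279/10 ≈ 127.90000.


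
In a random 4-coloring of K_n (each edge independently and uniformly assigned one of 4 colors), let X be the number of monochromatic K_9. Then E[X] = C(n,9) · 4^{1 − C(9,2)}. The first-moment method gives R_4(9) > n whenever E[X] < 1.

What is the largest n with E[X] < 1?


We need C(n, 9) · 4^{1 − 36} < 1, i.e. C(n, 9) < 4^{36 − 1} = 1180591620717411303424.
Check values of n near the boundary:
  n = 912: C(912, 9) = 1156095740032081475120; 1156095740032081475120 < 1180591620717411303424? YES
  n = 913: C(913, 9) = 1167605542753639808390; 1167605542753639808390 < 1180591620717411303424? YES
  n = 914: C(914, 9) = 1179217089587653905932; 1179217089587653905932 < 1180591620717411303424? YES
  n = 915: C(915, 9) = 1190931166636537885130; 1190931166636537885130 < 1180591620717411303424? NO
The largest n with C(n, 9) < 1180591620717411303424 is n = 914 (where E[X] = 294804272396913476483/295147905179352825856 ≈ 0.99884). Hence R_4(9) > 914, i.e. R_4(9) ≥ 915.

Largest n = 914; hence R_4(9) > 914.


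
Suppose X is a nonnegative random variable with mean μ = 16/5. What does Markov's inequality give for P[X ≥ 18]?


μ = E[X] = 16/5, a = 18.
Markov: P[X ≥ 18] ≤ μ/a = (16/5)/18 = 8/45.
Numerically: ≈ 0.1778.
(Since a = 18 > μ = 3.2000, the bound 8/45 is < 1 and informative.)

P[X ≥ 18] ≤ 8/45 ≈ 0.1778.


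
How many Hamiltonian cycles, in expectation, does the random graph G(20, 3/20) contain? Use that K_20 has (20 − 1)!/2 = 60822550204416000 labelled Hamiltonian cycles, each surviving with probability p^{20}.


K_20 has (20 − 1)!/2 = 60822550204416000 labelled Hamiltonian cycles.
For each such Hamiltonian cycle H, let X_H = 1 if all 20 edges of H are present in G. Then P[X_H = 1] = p^{20} = (3/20)^{20} = 3486784401/104857600000000000000000000.
Summing the indicators: E[X] = Σ_H E[X_H] = 60822550204416000 · p^{20} = 60822550204416000 · 3486784401/104857600000000000000000000 = 51776152168407487821/25600000000000000000.
Numerically: E[X] ≈ 2.0225.

E[X] = 60822550204416000 · (3/20)^{20} = 51776152168407487821/25600000000000000000 ≈ 2.0225.


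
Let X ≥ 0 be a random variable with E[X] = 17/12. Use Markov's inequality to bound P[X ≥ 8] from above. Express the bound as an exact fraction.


μ = E[X] = 17/12, a = 8.
Markov: P[X ≥ 8] ≤ μ/a = (17/12)/8 = 17/96.
Numerically: ≈ 0.177.
(Since a = 8 > μ = 1.417, the bound 17/96 is < 1 and informative.)

P[X ≥ 8] ≤ 17/96 ≈ 0.177.


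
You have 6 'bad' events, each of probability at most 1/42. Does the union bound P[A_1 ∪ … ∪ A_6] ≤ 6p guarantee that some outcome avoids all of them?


Union bound: P[∪_{i=1}^{6} A_i] ≤ Σ_i P[A_i] ≤ 6·p = 6·(1/42) = 1/7.
Numerically: 1/7 ≈ 0.14286.
Is 1/7 < 1? YES.
Since P[∪ A_i] ≤ 1/7 < 1, the complement has P[∩ A_i^c] ≥ 1 − 1/7 = 6/7 > 0, so some outcome avoids every A_i.

6·p = 1/7 ≈ 0.14286; existence CERTIFIED by the union bound.


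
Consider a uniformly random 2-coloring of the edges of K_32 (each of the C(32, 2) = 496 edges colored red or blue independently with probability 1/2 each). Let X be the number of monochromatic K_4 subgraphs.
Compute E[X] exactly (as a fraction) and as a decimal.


Let X = Σ_S X_S over the C(32, 4) = 35960 subsets S of size 4, where X_S = 1 if the K_4 on S is monochromatic.
For a fixed S, the K_4 on S has C(4, 2) = 6 edges. P[all 6 edges red] = (1/2)^6, and likewise for blue, so P[monochromatic] = 2·(1/2)^6 = 2^{1 − 6} = 1/32.
By linearity: E[X] = C(32, 4) · 2^{1 − 6} = 35960 · 1/32 = 4495/4.
Numerically: E[X] ≈ 1123.75000.

E[X] = C(32,4)·2^(1−C(4,2)) = 4495/4 ≈ 1123.75000.


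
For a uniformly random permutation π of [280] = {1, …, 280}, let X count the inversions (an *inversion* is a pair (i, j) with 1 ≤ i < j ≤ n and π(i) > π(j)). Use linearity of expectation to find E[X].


Write X = Σ X_I over the C(280, 2) = 39060 pairs i < j, with X_I the indicator of one inversion.
There are 39060 indicators.
For each fixed pair i < j, the values π(i) and π(j) are two distinct elements of {1, …, 280} in uniformly random order; by symmetry P[π(i) > π(j)] = 1/2.
By linearity: E[X] = 39060 · (1/2) = C(280, 2) · (1/2) = 39060/2 = 19530 ≈ 19530.0000.

E[X] = 19530 = 19530.0000.


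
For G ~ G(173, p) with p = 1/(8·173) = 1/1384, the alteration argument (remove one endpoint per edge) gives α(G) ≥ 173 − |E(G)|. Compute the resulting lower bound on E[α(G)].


E[|E(G)|] = C(173, 2)·p = 14878 · (1/1384) = 43/4.
E[α(G)] ≥ n − E[|E(G)|] = 173 − 43/4 = 649/4.
Numerically: ≈ 162.250000.
(This is only a lower bound; the true E[α(G)] may be larger.)

E[α(G)] ≥ 649/4 ≈ 162.250000.


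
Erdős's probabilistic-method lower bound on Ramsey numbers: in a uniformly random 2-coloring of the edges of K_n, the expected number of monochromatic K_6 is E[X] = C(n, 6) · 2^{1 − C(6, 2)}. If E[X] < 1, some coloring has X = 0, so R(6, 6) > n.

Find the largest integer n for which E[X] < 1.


We need C(n, 6) · 2^{1 − 15} < 1, i.e. C(n, 6) < 2^{15 − 1} = 16384.
Check values of n near the boundary:
  n = 14: C(14, 6) = 3003; 3003 < 16384? YES
  n = 15: C(15, 6) = 5005; 5005 < 16384? YES
  n = 16: C(16, 6) = 8008; 8008 < 16384? YES
  n = 17: C(17, 6) = 12376; 12376 < 16384? YES
  n = 18: C(18, 6) = 18564; 18564 < 16384? NO
The largest n with C(n, 6) < 16384 is n = 17 (where E[X] = 1547/2048 ≈ 0.755371). Hence R(6, 6) > 17, i.e. R(6, 6) ≥ 18.

Largest n = 17; hence R(6, 6) > 17.


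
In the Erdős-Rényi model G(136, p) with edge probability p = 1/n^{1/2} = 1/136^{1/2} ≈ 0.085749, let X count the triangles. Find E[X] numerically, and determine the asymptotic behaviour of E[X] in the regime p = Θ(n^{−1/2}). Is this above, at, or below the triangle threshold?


Number of potential triangles: C(136, 3) = 410040.
Each occurs with probability p³ ≈ (0.085749)³ ≈ 6.3050950e-04.
By linearity: E[X] = C(136, 3)·p³ ≈ 410040 · 6.3050950e-04 ≈ 258.53412.
Since α = 1/2 < 1, p = c/n^{1/2} ≫ 1/n is above the triangle threshold p ~ 1/n. Asymptotically E[X] ~ (c³/6)·n^{3(1−α)} = (1³/6)·n^{1.5} → ∞; triangles are abundant w.h.p.

E[X] ≈ 258.53412; in regime p = Θ(1/n^{1/2}) E[X] diverges (above the triangle threshold p ~ 1/n).


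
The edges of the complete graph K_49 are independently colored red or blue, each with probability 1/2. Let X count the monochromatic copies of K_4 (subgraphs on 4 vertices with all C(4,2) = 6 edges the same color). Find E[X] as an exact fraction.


Let X = Σ_S X_S over the C(49, 4) = 211876 subsets S of size 4, where X_S = 1 if the K_4 on S is monochromatic.
For a fixed S, the K_4 on S has C(4, 2) = 6 edges. P[all 6 edges red] = (1/2)^6, and likewise for blue, so P[monochromatic] = 2·(1/2)^6 = 2^{1 − 6} = 1/32.
By linearity of expectation: E[X] = C(49, 4) · 2^{1 − 6} = 211876 · 1/32 = 52969/8.
Numerically: E[X] ≈ 6621.1250.

E[X] = C(49,4)·2^(1−C(4,2)) = 52969/8 ≈ 6621.1250.


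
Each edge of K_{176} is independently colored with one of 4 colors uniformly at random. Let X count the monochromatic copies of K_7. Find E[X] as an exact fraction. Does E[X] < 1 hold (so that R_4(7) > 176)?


E[X] = C(176, 7) · 4^{1 − 21} = 919790691600 · 4^{−20} = 919790691600/1099511627776.
As a reduced fraction: E[X] = 57486918225/68719476736 ≈ 0.8365448.
Is E[X] < 1? YES.
Since E[X] < 1, there exists a 4-coloring of K_{176} with no monochromatic K_7; hence R_4(7) > 176.

E[X] = 57486918225/68719476736 ≈ 0.8365448; E[X] < 1, so R_4(7) > 176.


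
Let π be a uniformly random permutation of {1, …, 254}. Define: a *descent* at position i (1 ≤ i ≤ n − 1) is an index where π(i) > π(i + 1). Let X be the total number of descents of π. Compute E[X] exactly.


Write X = Σ X_I over i = 1, …, 253, with X_I the indicator of one descent.
There are 253 indicators.
For each fixed i, the pair (π(i), π(i+1)) is a uniformly random ordered pair of distinct values from {1, …, 254}; by symmetry P[π(i) > π(i+1)] = 1/2.
By linearity: E[X] = 253 · (1/2) = (254 − 1) · (1/2) = 253/2 ≈ 126.500000.

E[X] = 253/2 = 126.500000.


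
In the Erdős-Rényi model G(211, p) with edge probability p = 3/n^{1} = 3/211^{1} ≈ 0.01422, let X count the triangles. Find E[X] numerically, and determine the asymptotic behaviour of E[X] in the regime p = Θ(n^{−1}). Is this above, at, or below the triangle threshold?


Number of potential triangles: C(211, 3) = 1543465.
Each occurs with probability p³ ≈ (0.01422)³ ≈ 2.874196e-06.
By linearity: E[X] = C(211, 3)·p³ ≈ 1543465 · 2.874196e-06 ≈ 4.4362.
Here α = 1, so p = 3/n is exactly at the triangle threshold p ~ 1/n. Asymptotically E[X] → c³/6 = 3³/6 = 9/2 ≈ 4.5000, a bounded constant. In this regime the triangle count is asymptotically Poisson(c³/6).

E[X] ≈ 4.4362; in regime p = Θ(1/n^{1}) E[X] stays bounded (at the triangle threshold p ~ 1/n).


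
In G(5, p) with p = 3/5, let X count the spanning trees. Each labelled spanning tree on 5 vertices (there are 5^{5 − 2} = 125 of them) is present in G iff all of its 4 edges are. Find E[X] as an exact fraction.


K_5 has 5^{5 − 2} = 125 labelled spanning trees.
For each such spanning tree H, let X_H = 1 if all 4 edges of H are present in G. Then P[X_H = 1] = p^{4} = (3/5)^{4} = 81/625.
By linearity of expectation: E[X] = Σ_H E[X_H] = 125 · p^{4} = 125 · 81/625 = 81/5.
Numerically: E[X] ≈ 16.2.

E[X] = 125 · (3/5)^{4} = 81/5 ≈ 16.2.


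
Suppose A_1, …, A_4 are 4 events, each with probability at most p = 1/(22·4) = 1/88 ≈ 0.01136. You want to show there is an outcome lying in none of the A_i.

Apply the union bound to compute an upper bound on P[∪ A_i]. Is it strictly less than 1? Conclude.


Union bound: P[∪_{i=1}^{4} A_i] ≤ Σ_i P[A_i] ≤ 4·p = 4·(1/88) = 1/22.
Numerically: 1/22 ≈ 0.04545.
Is 1/22 < 1? YES.
Since P[∪ A_i] ≤ 1/22 < 1, the complement has P[∩ A_i^c] ≥ 1 − 1/22 = 21/22 > 0, so some outcome avoids every A_i.

4·p = 1/22 ≈ 0.04545; existence CERTIFIED by the union bound.


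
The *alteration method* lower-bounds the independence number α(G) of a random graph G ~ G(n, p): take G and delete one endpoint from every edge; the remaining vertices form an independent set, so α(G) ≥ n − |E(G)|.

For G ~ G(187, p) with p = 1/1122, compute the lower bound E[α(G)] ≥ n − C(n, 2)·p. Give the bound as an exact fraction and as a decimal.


E[|E(G)|] = C(187, 2)·p = 17391 · (1/1122) = 31/2.
E[α(G)] ≥ n − E[|E(G)|] = 187 − 31/2 = 343/2.
Numerically: ≈ 171.500.
(This is only a lower bound; the true E[α(G)] may be larger.)

E[α(G)] ≥ 343/2 ≈ 171.500.


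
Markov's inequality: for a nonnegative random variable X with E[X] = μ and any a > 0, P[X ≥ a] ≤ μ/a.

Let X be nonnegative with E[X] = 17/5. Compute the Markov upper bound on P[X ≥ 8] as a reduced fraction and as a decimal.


μ = E[X] = 17/5, a = 8.
Markov: P[X ≥ 8] ≤ μ/a = (17/5)/8 = 17/40.
Numerically: ≈ 0.425000.
(Since a = 8 > μ = 3.400000, the bound 17/40 is < 1 and informative.)

P[X ≥ 8] ≤ 17/40 ≈ 0.425000.


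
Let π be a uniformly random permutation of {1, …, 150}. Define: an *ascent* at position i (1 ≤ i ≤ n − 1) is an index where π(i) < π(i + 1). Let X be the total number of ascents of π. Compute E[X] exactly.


Write X = Σ X_I over i = 1, …, 149, with X_I the indicator of one ascent.
There are 149 indicators.
For each fixed i, the pair (π(i), π(i+1)) is a uniformly random ordered pair of distinct values from {1, …, 150}; by symmetry P[π(i) < π(i+1)] = 1/2.
By linearity: E[X] = 149 · (1/2) = (150 − 1) · (1/2) = 149/2 ≈ 74.50000.

E[X] = 149/2 = 74.50000.


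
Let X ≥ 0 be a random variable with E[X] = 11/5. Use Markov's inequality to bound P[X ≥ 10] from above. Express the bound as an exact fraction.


μ = E[X] = 11/5, a = 10.
Markov: P[X ≥ 10] ≤ μ/a = (11/5)/10 = 11/50.
Numerically: ≈ 0.220000.
(Since a = 10 > μ = 2.200000, the bound 11/50 is < 1 and informative.)

P[X ≥ 10] ≤ 11/50 ≈ 0.220000.


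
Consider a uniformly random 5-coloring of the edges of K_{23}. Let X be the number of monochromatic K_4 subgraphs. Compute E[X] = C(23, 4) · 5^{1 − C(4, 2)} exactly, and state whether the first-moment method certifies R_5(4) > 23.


E[X] = C(23, 4) · 5^{1 − 6} = 8855 · 5^{−5} = 8855/3125.
As a reduced fraction: E[X] = 1771/625 ≈ 2.834.
Is E[X] < 1? NO.
Since E[X] ≥ 1, the first-moment bound is inconclusive at n = 23; it does NOT by itself certify R_5(4) > 23.

E[X] = 1771/625 ≈ 2.834; E[X] ≥ 1; first-moment method inconclusive here.


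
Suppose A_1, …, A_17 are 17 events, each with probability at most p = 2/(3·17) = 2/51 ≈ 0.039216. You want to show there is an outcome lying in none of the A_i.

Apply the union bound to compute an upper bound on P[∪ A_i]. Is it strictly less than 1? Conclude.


Union bound: P[∪_{i=1}^{17} A_i] ≤ Σ_i P[A_i] ≤ 17·p = 17·(2/51) = 2/3.
Numerically: 2/3 ≈ 0.666667.
Is 2/3 < 1? YES.
Since P[∪ A_i] ≤ 2/3 < 1, the complement has P[∩ A_i^c] ≥ 1 − 2/3 = 1/3 > 0, so some outcome avoids every A_i.

17·p = 2/3 ≈ 0.666667; existence CERTIFIED by the union bound.


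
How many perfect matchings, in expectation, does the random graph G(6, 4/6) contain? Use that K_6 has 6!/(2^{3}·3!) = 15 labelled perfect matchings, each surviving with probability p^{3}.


K_6 has 6!/(2^{3}·3!) = 15 labelled perfect matchings.
For each such perfect matching H, let X_H = 1 if all 3 edges of H are present in G. Then P[X_H = 1] = p^{3} = (2/3)^{3} = 8/27.
Summing the indicators: E[X] = Σ_H E[X_H] = 15 · p^{3} = 15 · 8/27 = 40/9.
Numerically: E[X] ≈ 4.4444.

E[X] = 15 · (2/3)^{3} = 40/9 ≈ 4.4444.


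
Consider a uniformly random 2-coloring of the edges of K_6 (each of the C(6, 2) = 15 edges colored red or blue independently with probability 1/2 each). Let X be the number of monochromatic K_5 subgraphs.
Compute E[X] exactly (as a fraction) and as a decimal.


Let X = Σ_S X_S over the C(6, 5) = 6 subsets S of size 5, where X_S = 1 if the K_5 on S is monochromatic.
For a fixed S, the K_5 on S has C(5, 2) = 10 edges. P[all 10 edges red] = (1/2)^10, and likewise for blue, so P[monochromatic] = 2·(1/2)^10 = 2^{1 − 10} = 1/512.
By linearity: E[X] = C(6, 5) · 2^{1 − 10} = 6 · 1/512 = 3/256.
Numerically: E[X] ≈ 0.01172.

E[X] = C(6,5)·2^(1−C(5,2)) = 3/256 ≈ 0.01172.


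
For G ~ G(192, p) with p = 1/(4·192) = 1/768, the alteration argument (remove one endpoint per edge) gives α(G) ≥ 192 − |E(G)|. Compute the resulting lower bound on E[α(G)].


E[|E(G)|] = C(192, 2)·p = 18336 · (1/768) = 191/8.
E[α(G)] ≥ n − E[|E(G)|] = 192 − 191/8 = 1345/8.
Numerically: ≈ 168.125.
(This is only a lower bound; the true E[α(G)] may be larger.)

E[α(G)] ≥ 1345/8 ≈ 168.125.


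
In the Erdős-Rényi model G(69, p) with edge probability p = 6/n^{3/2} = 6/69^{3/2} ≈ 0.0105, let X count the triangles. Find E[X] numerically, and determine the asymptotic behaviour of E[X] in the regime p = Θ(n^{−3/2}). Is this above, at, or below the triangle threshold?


Number of potential triangles: C(69, 3) = 52394.
Each occurs with probability p³ ≈ (0.0105)³ ≈ 1.14718e-06.
By linearity: E[X] = C(69, 3)·p³ ≈ 52394 · 1.14718e-06 ≈ 0.060.
Since α = 3/2 > 1, p = c/n^{3/2} = o(1/n) is below the triangle threshold p ~ 1/n. Asymptotically E[X] ~ (c³/6)·n^{3(1−α)} = (6³/6)·n^{-1.5} → 0, so by Markov's inequality G has no triangles w.h.p.

E[X] ≈ 0.060; in regime p = Θ(1/n^{3/2}) E[X] tends to 0 (below the triangle threshold p ~ 1/n).


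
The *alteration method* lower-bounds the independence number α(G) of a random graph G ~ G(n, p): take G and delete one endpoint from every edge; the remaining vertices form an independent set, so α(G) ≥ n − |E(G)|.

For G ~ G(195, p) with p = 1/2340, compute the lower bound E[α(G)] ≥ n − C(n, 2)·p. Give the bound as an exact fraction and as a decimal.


E[|E(G)|] = C(195, 2)·p = 18915 · (1/2340) = 97/12.
E[α(G)] ≥ n − E[|E(G)|] = 195 − 97/12 = 2243/12.
Numerically: ≈ 186.917.
(This is only a lower bound; the true E[α(G)] may be larger.)

E[α(G)] ≥ 2243/12 ≈ 186.917.


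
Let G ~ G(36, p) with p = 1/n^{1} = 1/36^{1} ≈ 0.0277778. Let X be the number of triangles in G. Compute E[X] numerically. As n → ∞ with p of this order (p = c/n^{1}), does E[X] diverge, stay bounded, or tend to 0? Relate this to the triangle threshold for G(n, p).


Number of potential triangles: C(36, 3) = 7140.
Each occurs with probability p³ ≈ (0.0277778)³ ≈ 2.14334705e-05.
By linearity: E[X] = C(36, 3)·p³ ≈ 7140 · 2.14334705e-05 ≈ 0.153035.
Here α = 1, so p = 1/n is exactly at the triangle threshold p ~ 1/n. Asymptotically E[X] → c³/6 = 1³/6 = 1/6 ≈ 0.166667, a bounded constant. In this regime the triangle count is asymptotically Poisson(c³/6).

E[X] ≈ 0.153035; in regime p = Θ(1/n^{1}) E[X] stays bounded (at the triangle threshold p ~ 1/n).


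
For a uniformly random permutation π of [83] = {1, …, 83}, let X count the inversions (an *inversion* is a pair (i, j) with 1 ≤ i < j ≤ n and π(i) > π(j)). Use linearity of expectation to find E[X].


Write X = Σ X_I over the C(83, 2) = 3403 pairs i < j, with X_I the indicator of one inversion.
There are 3403 indicators.
For each fixed pair i < j, the values π(i) and π(j) are two distinct elements of {1, …, 83} in uniformly random order; by symmetry P[π(i) > π(j)] = 1/2.
By linearity: E[X] = 3403 · (1/2) = C(83, 2) · (1/2) = 3403/2 = 3403/2 ≈ 1701.50000.

E[X] = 3403/2 = 1701.50000.


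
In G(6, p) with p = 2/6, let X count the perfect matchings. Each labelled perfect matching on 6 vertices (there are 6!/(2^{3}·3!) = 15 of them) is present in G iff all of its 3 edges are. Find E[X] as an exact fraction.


K_6 has 6!/(2^{3}·3!) = 15 labelled perfect matchings.
For each such perfect matching H, let X_H = 1 if all 3 edges of H are present in G. Then P[X_H = 1] = p^{3} = (1/3)^{3} = 1/27.
By linearity of expectation: E[X] = Σ_H E[X_H] = 15 · p^{3} = 15 · 1/27 = 5/9.
Numerically: E[X] ≈ 0.555556.

E[X] = 15 · (1/3)^{3} = 5/9 ≈ 0.555556.


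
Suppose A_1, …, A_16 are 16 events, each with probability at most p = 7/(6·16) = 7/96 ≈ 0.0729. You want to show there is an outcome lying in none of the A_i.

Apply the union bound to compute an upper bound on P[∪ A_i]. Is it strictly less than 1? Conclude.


Union bound: P[∪_{i=1}^{16} A_i] ≤ Σ_i P[A_i] ≤ 16·p = 16·(7/96) = 7/6.
Numerically: 7/6 ≈ 1.1667.
Is 7/6 < 1? NO.
Since the bound 7/6 is ≥ 1, the union bound is uninformative here; it does NOT by itself certify existence.

16·p = 7/6 ≈ 1.1667; existence NOT certified by the union bound.


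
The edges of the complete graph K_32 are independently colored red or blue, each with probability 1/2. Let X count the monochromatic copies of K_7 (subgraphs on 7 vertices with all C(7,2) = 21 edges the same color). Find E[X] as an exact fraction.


Let X = Σ_S X_S over the C(32, 7) = 3365856 subsets S of size 7, where X_S = 1 if the K_7 on S is monochromatic.
For a fixed S, the K_7 on S has C(7, 2) = 21 edges. P[all 21 edges red] = (1/2)^21, and likewise for blue, so P[monochromatic] = 2·(1/2)^21 = 2^{1 − 21} = 1/1048576.
By linearity of expectation: E[X] = C(32, 7) · 2^{1 − 21} = 3365856 · 1/1048576 = 105183/32768.
Numerically: E[X] ≈ 3.20993.

E[X] = C(32,7)·2^(1−C(7,2)) = 105183/32768 ≈ 3.20993.


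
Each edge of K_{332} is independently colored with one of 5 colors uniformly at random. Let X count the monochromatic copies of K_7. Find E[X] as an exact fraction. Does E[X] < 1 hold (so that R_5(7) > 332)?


E[X] = C(332, 7) · 5^{1 − 21} = 82772214646616 · 5^{−20} = 82772214646616/95367431640625.
As a reduced fraction: E[X] = 82772214646616/95367431640625 ≈ 0.8679.
Is E[X] < 1? YES.
Since E[X] < 1, there exists a 5-coloring of K_{332} with no monochromatic K_7; hence R_5(7) > 332.

E[X] = 82772214646616/95367431640625 ≈ 0.8679; E[X] < 1, so R_5(7) > 332.


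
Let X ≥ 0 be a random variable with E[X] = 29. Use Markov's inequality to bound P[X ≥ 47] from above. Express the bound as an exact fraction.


μ = E[X] = 29, a = 47.
Markov: P[X ≥ 47] ≤ μ/a = (29)/47 = 29/47.
Numerically: ≈ 0.6170.
(Since a = 47 > μ = 29.0000, the bound 29/47 is < 1 and informative.)

P[X ≥ 47] ≤ 29/47 ≈ 0.6170.


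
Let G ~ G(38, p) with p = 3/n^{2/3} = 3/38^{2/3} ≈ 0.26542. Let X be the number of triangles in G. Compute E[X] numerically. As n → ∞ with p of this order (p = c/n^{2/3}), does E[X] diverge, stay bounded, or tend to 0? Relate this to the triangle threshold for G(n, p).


Number of potential triangles: C(38, 3) = 8436.
Each occurs with probability p³ ≈ (0.26542)³ ≈ 1.8698061e-02.
By linearity: E[X] = C(38, 3)·p³ ≈ 8436 · 1.8698061e-02 ≈ 157.73684.
Since α = 2/3 < 1, p = c/n^{2/3} ≫ 1/n is above the triangle threshold p ~ 1/n. Asymptotically E[X] ~ (c³/6)·n^{3(1−α)} = (3³/6)·n^{1} → ∞; triangles are abundant w.h.p.

E[X] ≈ 157.73684; in regime p = Θ(1/n^{2/3}) E[X] diverges (above the triangle threshold p ~ 1/n).


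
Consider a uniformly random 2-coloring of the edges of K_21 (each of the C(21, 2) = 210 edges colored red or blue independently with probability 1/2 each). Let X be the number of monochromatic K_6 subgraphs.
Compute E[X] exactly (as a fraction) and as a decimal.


Let X = Σ_S X_S over the C(21, 6) = 54264 subsets S of size 6, where X_S = 1 if the K_6 on S is monochromatic.
For a fixed S, the K_6 on S has C(6, 2) = 15 edges. P[all 15 edges red] = (1/2)^15, and likewise for blue, so P[monochromatic] = 2·(1/2)^15 = 2^{1 − 15} = 1/16384.
By linearity of expectation: E[X] = C(21, 6) · 2^{1 − 15} = 54264 · 1/16384 = 6783/2048.
Numerically: E[X] ≈ 3.312.

E[X] = C(21,6)·2^(1−C(6,2)) = 6783/2048 ≈ 3.312.


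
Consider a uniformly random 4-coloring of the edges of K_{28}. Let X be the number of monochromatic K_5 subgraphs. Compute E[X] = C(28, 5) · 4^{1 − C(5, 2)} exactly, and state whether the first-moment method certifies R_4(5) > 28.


E[X] = C(28, 5) · 4^{1 − 10} = 98280 · 4^{−9} = 98280/262144.
As a reduced fraction: E[X] = 12285/32768 ≈ 0.374908.
Is E[X] < 1? YES.
Since E[X] < 1, there exists a 4-coloring of K_{28} with no monochromatic K_5; hence R_4(5) > 28.

E[X] = 12285/32768 ≈ 0.374908; E[X] < 1, so R_4(5) > 28.


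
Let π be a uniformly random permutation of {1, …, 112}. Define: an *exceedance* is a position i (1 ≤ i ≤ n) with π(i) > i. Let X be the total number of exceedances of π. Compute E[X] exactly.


Write X = Σ_{i=1}^{112} X_i, where X_i = 1_{π(i) > i}.
For each fixed i, π(i) is uniform over {1, …, 112} (marginal of a uniform permutation), so P[π(i) > i] = (n − i)/n. Summing: Σ_{i=1}^{112} (n − i)/n = (0 + 1 + … + 111)/112 = 112(112 − 1)/(2·112) = (112 − 1)/2.
Hence E[X] = Σ_{i=1}^{112} (112 − i)/112 = 111/2 ≈ 55.500.

E[X] = 111/2 = 55.500.


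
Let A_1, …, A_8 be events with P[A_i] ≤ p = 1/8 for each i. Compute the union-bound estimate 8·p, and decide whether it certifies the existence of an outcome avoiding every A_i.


Union bound: P[∪_{i=1}^{8} A_i] ≤ Σ_i P[A_i] ≤ 8·p = 8·(1/8) = 1.
Numerically: 1 ≈ 1.0000.
Is 1 < 1? NO.
Since the bound 1 is ≥ 1, the union bound is uninformative here; it does NOT by itself certify existence.

8·p = 1 ≈ 1.0000; existence NOT certified by the union bound.


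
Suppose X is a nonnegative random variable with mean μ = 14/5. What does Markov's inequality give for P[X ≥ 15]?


μ = E[X] = 14/5, a = 15.
Markov: P[X ≥ 15] ≤ μ/a = (14/5)/15 = 14/75.
Numerically: ≈ 0.186667.
(Since a = 15 > μ = 2.800000, the bound 14/75 is < 1 and informative.)

P[X ≥ 15] ≤ 14/75 ≈ 0.186667.


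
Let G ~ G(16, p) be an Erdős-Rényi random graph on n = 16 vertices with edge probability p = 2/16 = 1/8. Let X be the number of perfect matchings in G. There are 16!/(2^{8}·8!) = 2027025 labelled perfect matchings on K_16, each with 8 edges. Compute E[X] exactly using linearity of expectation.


K_16 has 16!/(2^{8}·8!) = 2027025 labelled perfect matchings.
For each such perfect matching H, let X_H = 1 if all 8 edges of H are present in G. Then P[X_H = 1] = p^{8} = (1/8)^{8} = 1/16777216.
Summing the indicators: E[X] = Σ_H E[X_H] = 2027025 · p^{8} = 2027025 · 1/16777216 = 2027025/16777216.
Numerically: E[X] ≈ 0.121.

E[X] = 2027025 · (1/8)^{8} = 2027025/16777216 ≈ 0.121.


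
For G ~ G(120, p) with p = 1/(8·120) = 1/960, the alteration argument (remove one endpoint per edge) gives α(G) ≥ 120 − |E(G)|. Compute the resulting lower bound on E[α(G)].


E[|E(G)|] = C(120, 2)·p = 7140 · (1/960) = 119/16.
E[α(G)] ≥ n − E[|E(G)|] = 120 − 119/16 = 1801/16.
Numerically: ≈ 112.562.
(This is only a lower bound; the true E[α(G)] may be larger.)

E[α(G)] ≥ 1801/16 ≈ 112.562.


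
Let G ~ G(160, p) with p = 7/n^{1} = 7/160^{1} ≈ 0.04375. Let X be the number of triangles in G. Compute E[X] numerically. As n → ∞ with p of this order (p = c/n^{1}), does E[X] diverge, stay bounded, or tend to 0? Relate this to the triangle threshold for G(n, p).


Number of potential triangles: C(160, 3) = 669920.
Each occurs with probability p³ ≈ (0.04375)³ ≈ 8.3740234e-05.
By linearity: E[X] = C(160, 3)·p³ ≈ 669920 · 8.3740234e-05 ≈ 56.09926.
Here α = 1, so p = 7/n is exactly at the triangle threshold p ~ 1/n. Asymptotically E[X] → c³/6 = 7³/6 = 343/6 ≈ 57.16667, a bounded constant. In this regime the triangle count is asymptotically Poisson(c³/6).

E[X] ≈ 56.09926; in regime p = Θ(1/n^{1}) E[X] stays bounded (at the triangle threshold p ~ 1/n).


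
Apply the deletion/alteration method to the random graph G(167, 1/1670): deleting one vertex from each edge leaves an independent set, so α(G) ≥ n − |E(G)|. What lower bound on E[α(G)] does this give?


E[|E(G)|] = C(167, 2)·p = 13861 · (1/1670) = 83/10.
E[α(G)] ≥ n − E[|E(G)|] = 167 − 83/10 = 1587/10.
Numerically: ≈ 158.7000.
(This is only a lower bound; the true E[α(G)] may be larger.)

E[α(G)] ≥ 1587/10 ≈ 158.7000.


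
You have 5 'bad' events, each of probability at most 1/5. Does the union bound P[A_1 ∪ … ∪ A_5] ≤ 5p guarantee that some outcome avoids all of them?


Union bound: P[∪_{i=1}^{5} A_i] ≤ Σ_i P[A_i] ≤ 5·p = 5·(1/5) = 1.
Numerically: 1 ≈ 1.0000.
Is 1 < 1? NO.
Since the bound 1 is ≥ 1, the union bound is uninformative here; it does NOT by itself certify existence.

5·p = 1 ≈ 1.0000; existence NOT certified by the union bound.


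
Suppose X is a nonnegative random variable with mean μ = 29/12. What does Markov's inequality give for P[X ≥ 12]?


μ = E[X] = 29/12, a = 12.
Markov: P[X ≥ 12] ≤ μ/a = (29/12)/12 = 29/144.
Numerically: ≈ 0.201.
(Since a = 12 > μ = 2.417, the bound 29/144 is < 1 and informative.)

P[X ≥ 12] ≤ 29/144 ≈ 0.201.


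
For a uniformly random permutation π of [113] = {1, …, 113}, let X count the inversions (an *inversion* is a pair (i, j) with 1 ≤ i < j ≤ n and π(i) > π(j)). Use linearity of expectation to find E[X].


Write X = Σ X_I over the C(113, 2) = 6328 pairs i < j, with X_I the indicator of one inversion.
There are 6328 indicators.
For each fixed pair i < j, the values π(i) and π(j) are two distinct elements of {1, …, 113} in uniformly random order; by symmetry P[π(i) > π(j)] = 1/2.
By linearity: E[X] = 6328 · (1/2) = C(113, 2) · (1/2) = 6328/2 = 3164 ≈ 3164.00000.

E[X] = 3164 = 3164.00000.


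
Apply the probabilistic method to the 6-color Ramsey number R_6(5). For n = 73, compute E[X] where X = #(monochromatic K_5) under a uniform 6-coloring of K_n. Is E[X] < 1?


E[X] = C(73, 5) · 6^{1 − 10} = 15020334 · 6^{−9} = 15020334/10077696.
As a reduced fraction: E[X] = 834463/559872 ≈ 1.49045.
Is E[X] < 1? NO.
Since E[X] ≥ 1, the first-moment bound is inconclusive at n = 73; it does NOT by itself certify R_6(5) > 73.

E[X] = 834463/559872 ≈ 1.49045; E[X] ≥ 1; first-moment method inconclusive here.


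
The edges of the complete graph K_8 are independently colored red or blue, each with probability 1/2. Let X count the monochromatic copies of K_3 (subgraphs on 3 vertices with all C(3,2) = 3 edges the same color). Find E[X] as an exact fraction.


Let X = Σ_S X_S over the C(8, 3) = 56 subsets S of size 3, where X_S = 1 if the K_3 on S is monochromatic.
For a fixed S, the K_3 on S has C(3, 2) = 3 edges. P[all 3 edges red] = (1/2)^3, and likewise for blue, so P[monochromatic] = 2·(1/2)^3 = 2^{1 − 3} = 1/4.
By linearity: E[X] = C(8, 3) · 2^{1 − 3} = 56 · 1/4 = 14.
Numerically: E[X] ≈ 14.0000.

E[X] = C(8,3)·2^(1−C(3,2)) = 14 ≈ 14.0000.


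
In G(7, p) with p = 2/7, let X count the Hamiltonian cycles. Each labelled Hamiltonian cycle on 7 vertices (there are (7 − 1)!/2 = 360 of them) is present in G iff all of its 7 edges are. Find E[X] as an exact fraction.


K_7 has (7 − 1)!/2 = 360 labelled Hamiltonian cycles.
For each such Hamiltonian cycle H, let X_H = 1 if all 7 edges of H are present in G. Then P[X_H = 1] = p^{7} = (2/7)^{7} = 128/823543.
By linearity: E[X] = Σ_H E[X_H] = 360 · p^{7} = 360 · 128/823543 = 46080/823543.
Numerically: E[X] ≈ 0.056.

E[X] = 360 · (2/7)^{7} = 46080/823543 ≈ 0.056.


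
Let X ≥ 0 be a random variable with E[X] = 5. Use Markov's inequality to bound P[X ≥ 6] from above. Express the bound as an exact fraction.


μ = E[X] = 5, a = 6.
Markov: P[X ≥ 6] ≤ μ/a = (5)/6 = 5/6.
Numerically: ≈ 0.83333.
(Since a = 6 > μ = 5.00000, the bound 5/6 is < 1 and informative.)

P[X ≥ 6] ≤ 5/6 ≈ 0.83333.


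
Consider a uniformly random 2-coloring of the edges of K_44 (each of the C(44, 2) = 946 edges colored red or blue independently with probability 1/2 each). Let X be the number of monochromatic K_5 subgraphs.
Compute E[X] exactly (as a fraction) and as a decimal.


Let X = Σ_S X_S over the C(44, 5) = 1086008 subsets S of size 5, where X_S = 1 if the K_5 on S is monochromatic.
For a fixed S, the K_5 on S has C(5, 2) = 10 edges. P[all 10 edges red] = (1/2)^10, and likewise for blue, so P[monochromatic] = 2·(1/2)^10 = 2^{1 − 10} = 1/512.
By linearity of expectation: E[X] = C(44, 5) · 2^{1 − 10} = 1086008 · 1/512 = 135751/64.
Numerically: E[X] ≈ 2121.109.

E[X] = C(44,5)·2^(1−C(5,2)) = 135751/64 ≈ 2121.109.


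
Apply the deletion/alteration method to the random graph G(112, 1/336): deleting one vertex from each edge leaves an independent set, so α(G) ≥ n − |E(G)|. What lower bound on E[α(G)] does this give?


E[|E(G)|] = C(112, 2)·p = 6216 · (1/336) = 37/2.
E[α(G)] ≥ n − E[|E(G)|] = 112 − 37/2 = 187/2.
Numerically: ≈ 93.500000.
(This is only a lower bound; the true E[α(G)] may be larger.)

E[α(G)] ≥ 187/2 ≈ 93.500000.


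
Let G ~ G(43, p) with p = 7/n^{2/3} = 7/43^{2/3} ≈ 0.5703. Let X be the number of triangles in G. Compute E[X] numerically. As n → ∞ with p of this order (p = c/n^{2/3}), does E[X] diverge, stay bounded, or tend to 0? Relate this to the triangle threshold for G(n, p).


Number of potential triangles: C(43, 3) = 12341.
Each occurs with probability p³ ≈ (0.5703)³ ≈ 1.855057e-01.
By linearity: E[X] = C(43, 3)·p³ ≈ 12341 · 1.855057e-01 ≈ 2289.3256.
Since α = 2/3 < 1, p = c/n^{2/3} ≫ 1/n is above the triangle threshold p ~ 1/n. Asymptotically E[X] ~ (c³/6)·n^{3(1−α)} = (7³/6)·n^{1} → ∞; triangles are abundant w.h.p.

E[X] ≈ 2289.3256; in regime p = Θ(1/n^{2/3}) E[X] diverges (above the triangle threshold p ~ 1/n).


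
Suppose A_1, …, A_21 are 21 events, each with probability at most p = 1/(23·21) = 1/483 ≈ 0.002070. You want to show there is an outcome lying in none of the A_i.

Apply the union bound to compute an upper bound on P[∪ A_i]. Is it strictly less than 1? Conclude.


Union bound: P[∪_{i=1}^{21} A_i] ≤ Σ_i P[A_i] ≤ 21·p = 21·(1/483) = 1/23.
Numerically: 1/23 ≈ 0.043478.
Is 1/23 < 1? YES.
Since P[∪ A_i] ≤ 1/23 < 1, the complement has P[∩ A_i^c] ≥ 1 − 1/23 = 22/23 > 0, so some outcome avoids every A_i.

21·p = 1/23 ≈ 0.043478; existence CERTIFIED by the union bound.


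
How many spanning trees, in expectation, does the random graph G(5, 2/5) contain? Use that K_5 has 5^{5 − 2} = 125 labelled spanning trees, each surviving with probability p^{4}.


K_5 has 5^{5 − 2} = 125 labelled spanning trees.
For each such spanning tree H, let X_H = 1 if all 4 edges of H are present in G. Then P[X_H = 1] = p^{4} = (2/5)^{4} = 16/625.
By linearity: E[X] = Σ_H E[X_H] = 125 · p^{4} = 125 · 16/625 = 16/5.
Numerically: E[X] ≈ 3.2.

E[X] = 125 · (2/5)^{4} = 16/5 ≈ 3.2.


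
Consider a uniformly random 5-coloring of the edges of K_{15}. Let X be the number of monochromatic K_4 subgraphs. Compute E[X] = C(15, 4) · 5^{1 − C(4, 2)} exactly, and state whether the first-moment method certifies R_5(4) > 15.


E[X] = C(15, 4) · 5^{1 − 6} = 1365 · 5^{−5} = 1365/3125.
As a reduced fraction: E[X] = 273/625 ≈ 0.43680.
Is E[X] < 1? YES.
Since E[X] < 1, there exists a 5-coloring of K_{15} with no monochromatic K_4; hence R_5(4) > 15.

E[X] = 273/625 ≈ 0.43680; E[X] < 1, so R_5(4) > 15.


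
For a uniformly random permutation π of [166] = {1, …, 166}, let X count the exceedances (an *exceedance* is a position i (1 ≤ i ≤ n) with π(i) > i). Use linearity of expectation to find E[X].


Write X = Σ_{i=1}^{166} X_i, where X_i = 1_{π(i) > i}.
For each fixed i, π(i) is uniform over {1, …, 166} (marginal of a uniform permutation), so P[π(i) > i] = (n − i)/n. Summing: Σ_{i=1}^{166} (n − i)/n = (0 + 1 + … + 165)/166 = 166(166 − 1)/(2·166) = (166 − 1)/2.
Hence E[X] = Σ_{i=1}^{166} (166 − i)/166 = 165/2 ≈ 82.500.

E[X] = 165/2 = 82.500.


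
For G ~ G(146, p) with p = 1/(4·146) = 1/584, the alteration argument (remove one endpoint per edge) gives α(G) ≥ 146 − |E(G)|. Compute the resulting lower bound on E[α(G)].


E[|E(G)|] = C(146, 2)·p = 10585 · (1/584) = 145/8.
E[α(G)] ≥ n − E[|E(G)|] = 146 − 145/8 = 1023/8.
Numerically: ≈ 127.875.
(This is only a lower bound; the true E[α(G)] may be larger.)

E[α(G)] ≥ 1023/8 ≈ 127.875.
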